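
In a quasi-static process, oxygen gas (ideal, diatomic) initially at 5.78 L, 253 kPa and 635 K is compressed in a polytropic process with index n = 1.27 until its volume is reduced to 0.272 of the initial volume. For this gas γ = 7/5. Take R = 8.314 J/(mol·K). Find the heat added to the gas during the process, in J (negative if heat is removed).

-741 J

n = P₁V₁/(RT₁) = 253×5.78/(8.314×635) = 0.277 mol.
Polytropic n=1.27: T₂ = T₁(V₁/V₂)^(n−1) = 635×(3.68)^0.27 = 902 K; P₂ = P₁(V₁/V₂)^n = 1320 kPa.
W = (P₁V₁−P₂V₂)/(n−1) = (253×5.78−1320×1.57)/0.27 = -2280 J.
ΔU = nCvΔT = 0.277×20.8×(902−635) = 1540 J.
Q = ΔU + W = -741 J.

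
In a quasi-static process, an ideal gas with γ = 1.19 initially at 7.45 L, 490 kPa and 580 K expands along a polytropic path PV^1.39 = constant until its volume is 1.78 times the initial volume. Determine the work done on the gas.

-1890 J

n = P₁V₁/(RT₁) = 490×7.45/(8.314×580) = 0.757 mol.
Polytropic n=1.39: T₂ = T₁(V₁/V₂)^(n−1) = 580×(0.562)^0.39 = 463 K; P₂ = P₁(V₁/V₂)^n = 220 kPa.
W = (P₁V₁−P₂V₂)/(n−1) = (490×7.45−220×13.3)/0.39 = 1890 J.
Work done on the gas = −W_by = -1890 J.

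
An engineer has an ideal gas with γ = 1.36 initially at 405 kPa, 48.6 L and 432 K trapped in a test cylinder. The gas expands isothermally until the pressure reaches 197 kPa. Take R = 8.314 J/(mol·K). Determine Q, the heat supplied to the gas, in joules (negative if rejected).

n = P₁V₁/(RT₁) = 405×48.6/(8.314×432) = 5.48 mol.
Isothermal: T stays 432 K; PV = const ⇒ V₂ = 99.9 L, P₂ = 197 kPa.
ΔU = 0 (ideal gas, T constant).
W = nRT ln(V₂/V₁) = 5.48×8.314×432×ln(2.06) = 14200 J.
Q = ΔU + W = 14200 J.

14200 J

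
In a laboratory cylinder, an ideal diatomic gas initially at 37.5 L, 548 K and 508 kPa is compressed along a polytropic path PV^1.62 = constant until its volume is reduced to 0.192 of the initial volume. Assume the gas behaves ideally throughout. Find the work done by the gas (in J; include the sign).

-54800 J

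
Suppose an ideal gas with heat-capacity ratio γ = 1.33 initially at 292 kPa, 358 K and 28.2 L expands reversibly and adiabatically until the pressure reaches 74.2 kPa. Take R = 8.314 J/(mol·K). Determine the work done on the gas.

-7190 J

n = P₁V₁/(RT₁) = 292×28.2/(8.314×358) = 2.77 mol.
Adiabatic: T₂/T₁ = (P₂/P₁)^((γ−1)/γ) ⇒ T₂ = 358×(0.254)^0.248 = 255 K; V₂ = 79.0 L.
ΔU = nCvΔT = 2.77×25.2×(255−358) = -7190 J.
Q = 0 for an adiabatic process, so W = −ΔU = 7190 J.
Work done on the gas = −W_by = -7190 J.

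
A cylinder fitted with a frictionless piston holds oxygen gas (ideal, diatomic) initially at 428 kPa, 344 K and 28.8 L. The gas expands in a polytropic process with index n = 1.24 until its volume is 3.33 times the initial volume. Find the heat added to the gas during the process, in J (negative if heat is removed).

n = P₁V₁/(RT₁) = 428×28.8/(8.314×344) = 4.31 mol.
Polytropic n=1.24: T₂ = T₁(V₁/V₂)^(n−1) = 344×(0.300)^0.24 = 258 K; P₂ = P₁(V₁/V₂)^n = 96.3 kPa.
W = (P₁V₁−P₂V₂)/(n−1) = (428×28.8−96.3×95.9)/0.24 = 12900 J.
ΔU = nCvΔT = 4.31×20.8×(258−344) = -7730 J.
Q = ΔU + W = 5150 J.

5150 J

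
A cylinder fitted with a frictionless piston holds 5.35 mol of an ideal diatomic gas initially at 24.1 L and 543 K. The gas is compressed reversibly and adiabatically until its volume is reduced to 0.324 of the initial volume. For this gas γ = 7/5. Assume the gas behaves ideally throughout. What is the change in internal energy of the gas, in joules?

34400 J

P₁ = nRT₁/V₁ = 5.35×8.314×543/24.1 = 1000 kPa.
Adiabatic: TV^(γ−1) = const ⇒ T₂ = 543×(3.09)^0.400 = 852 K; PV^γ = const ⇒ P₂ = 4850 kPa.
For an ideal gas ΔU = nCvΔT with Cv = (5/2)R = 20.8 J/(mol·K).
ΔU = 5.35×20.8×(852−543) = 34400 J.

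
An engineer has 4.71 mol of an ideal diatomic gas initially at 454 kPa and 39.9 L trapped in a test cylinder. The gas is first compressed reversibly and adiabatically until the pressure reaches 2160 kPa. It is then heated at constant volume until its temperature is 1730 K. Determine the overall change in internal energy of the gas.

124000 J

T₁ = P₁V₁/(nR) = 454×39.9/(4.71×8.314) = 463 K.
Step 1 — Adiabatic: T₂/T₁ = (P₂/P₁)^((γ−1)/γ) ⇒ T₂ = 463×(4.76)^0.286 = 722 K; V₂ = 13.1 L.
ΔU = nCvΔT = 4.71×20.8×(722−463) = 25400 J.
Q = 0 for an adiabatic process, so W = −ΔU = -25400 J.
State after step 1: P = 2160 kPa, V = 13.1 L, T = 722 K.
Step 2 — Isochoric: V stays 13.1 L; P/T = const ⇒ T₂ = 1730 K, P₂ = 5170 kPa.
W = 0 (no volume change).
ΔU = nCvΔT = 4.71×20.8×(1730−722) = 98600 J.
Q = ΔU = 98600 J.
Net over both steps: W = -25400 J, Q = 98600 J, ΔU = 124000 J.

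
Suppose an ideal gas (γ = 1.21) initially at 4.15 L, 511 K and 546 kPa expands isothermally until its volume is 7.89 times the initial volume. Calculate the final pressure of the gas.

69.2 kPa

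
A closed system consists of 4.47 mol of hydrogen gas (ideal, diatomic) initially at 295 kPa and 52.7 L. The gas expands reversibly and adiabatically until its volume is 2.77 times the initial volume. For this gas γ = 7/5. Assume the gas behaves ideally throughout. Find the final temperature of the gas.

T₁ = P₁V₁/(nR) = 295×52.7/(4.47×8.314) = 418 K.
Adiabatic: TV^(γ−1) = const ⇒ T₂ = 418×(0.361)^0.400 = 278 K; PV^γ = const ⇒ P₂ = 70.9 kPa.

278 K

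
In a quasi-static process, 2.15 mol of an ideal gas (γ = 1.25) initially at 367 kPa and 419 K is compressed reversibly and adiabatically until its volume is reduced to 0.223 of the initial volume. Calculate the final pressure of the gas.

V₁ = nRT₁/P₁ = 2.15×8.314×419/367 = 20.4 L.
Adiabatic: TV^(γ−1) = const ⇒ T₂ = 419×(4.48)^0.250 = 610 K; PV^γ = const ⇒ P₂ = 2390 kPa.

2390 kPa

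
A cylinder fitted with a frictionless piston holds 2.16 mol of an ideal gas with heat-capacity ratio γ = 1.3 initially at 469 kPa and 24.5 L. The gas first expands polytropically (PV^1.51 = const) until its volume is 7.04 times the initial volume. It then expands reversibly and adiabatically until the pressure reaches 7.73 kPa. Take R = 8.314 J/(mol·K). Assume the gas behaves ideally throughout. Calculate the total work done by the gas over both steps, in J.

T₁ = P₁V₁/(nR) = 469×24.5/(2.16×8.314) = 640 K.
Step 1 — Polytropic n=1.51: T₂ = T₁(V₁/V₂)^(n−1) = 640×(0.142)^0.51 = 236 K; P₂ = P₁(V₁/V₂)^n = 24.6 kPa.
W = (P₁V₁−P₂V₂)/(n−1) = (469×24.5−24.6×172)/0.51 = 14200 J.
ΔU = nCvΔT = 2.16×27.7×(236−640) = -24100 J.
Q = ΔU + W = -9940 J.
State after step 1: P = 24.6 kPa, V = 172 L, T = 236 K.
Step 2 — Adiabatic: T₂/T₁ = (P₂/P₁)^((γ−1)/γ) ⇒ T₂ = 236×(0.314)^0.231 = 181 K; V₂ = 421 L.
ΔU = nCvΔT = 2.16×27.7×(181−236) = -3320 J.
Q = 0 for an adiabatic process, so W = −ΔU = 3320 J.
Net over both steps: W = 17500 J, Q = -9940 J, ΔU = -27500 J.

17500 J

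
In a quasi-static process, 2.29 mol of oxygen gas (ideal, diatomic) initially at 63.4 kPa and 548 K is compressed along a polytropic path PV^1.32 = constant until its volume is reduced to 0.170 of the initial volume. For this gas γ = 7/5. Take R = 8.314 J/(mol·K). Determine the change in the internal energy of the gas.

19900 J

V₁ = nRT₁/P₁ = 2.29×8.314×548/63.4 = 165 L.
Polytropic n=1.32: T₂ = T₁(V₁/V₂)^(n−1) = 548×(5.88)^0.32 = 966 K; P₂ = P₁(V₁/V₂)^n = 658 kPa.
For an ideal gas ΔU = nCvΔT with Cv = (5/2)R = 20.8 J/(mol·K).
ΔU = 2.29×20.8×(966−548) = 19900 J.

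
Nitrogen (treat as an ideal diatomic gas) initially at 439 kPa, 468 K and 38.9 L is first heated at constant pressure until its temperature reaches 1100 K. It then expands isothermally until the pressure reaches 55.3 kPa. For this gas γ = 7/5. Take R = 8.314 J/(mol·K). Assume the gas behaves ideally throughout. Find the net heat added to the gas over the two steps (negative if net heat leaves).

164000 J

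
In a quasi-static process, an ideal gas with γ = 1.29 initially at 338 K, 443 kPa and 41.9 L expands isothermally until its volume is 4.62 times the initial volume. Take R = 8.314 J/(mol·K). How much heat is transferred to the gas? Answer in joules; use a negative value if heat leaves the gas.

n = P₁V₁/(RT₁) = 443×41.9/(8.314×338) = 6.61 mol.
Isothermal: T stays 338 K; PV = const ⇒ V₂ = 194 L, P₂ = 95.9 kPa.
ΔU = 0 (ideal gas, T constant).
W = nRT ln(V₂/V₁) = 6.61×8.314×338×ln(4.62) = 28400 J.
Q = ΔU + W = 28400 J.

28400 J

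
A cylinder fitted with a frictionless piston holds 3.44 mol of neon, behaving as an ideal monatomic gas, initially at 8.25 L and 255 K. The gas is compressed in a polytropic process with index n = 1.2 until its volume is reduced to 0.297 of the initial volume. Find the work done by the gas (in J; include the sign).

-10000 J

P₁ = nRT₁/V₁ = 3.44×8.314×255/8.25 = 884 kPa.
Polytropic n=1.2: T₂ = T₁(V₁/V₂)^(n−1) = 255×(3.37)^0.20 = 325 K; P₂ = P₁(V₁/V₂)^n = 3790 kPa.
W = (P₁V₁−P₂V₂)/(n−1) = (884×8.25−3790×2.45)/0.20 = -10000 J.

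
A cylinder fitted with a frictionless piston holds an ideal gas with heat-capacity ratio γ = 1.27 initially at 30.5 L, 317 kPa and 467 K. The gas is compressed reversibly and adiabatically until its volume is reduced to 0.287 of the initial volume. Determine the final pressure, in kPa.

1550 kPa

Adiabatic: TV^(γ−1) = const ⇒ T₂ = 467×(3.48)^0.270 = 654 K; PV^γ = const ⇒ P₂ = 1550 kPa.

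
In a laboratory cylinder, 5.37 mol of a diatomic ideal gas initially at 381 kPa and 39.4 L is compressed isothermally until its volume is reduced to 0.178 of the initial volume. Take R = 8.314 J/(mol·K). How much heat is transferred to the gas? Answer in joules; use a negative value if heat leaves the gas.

-25900 J

T₁ = P₁V₁/(nR) = 381×39.4/(5.37×8.314) = 336 K.
Isothermal: T stays 336 K; PV = const ⇒ V₂ = 7.01 L, P₂ = 2140 kPa.
ΔU = 0 (ideal gas, T constant).
W = nRT ln(V₂/V₁) = 5.37×8.314×336×ln(0.178) = -25900 J.
Q = ΔU + W = -25900 J.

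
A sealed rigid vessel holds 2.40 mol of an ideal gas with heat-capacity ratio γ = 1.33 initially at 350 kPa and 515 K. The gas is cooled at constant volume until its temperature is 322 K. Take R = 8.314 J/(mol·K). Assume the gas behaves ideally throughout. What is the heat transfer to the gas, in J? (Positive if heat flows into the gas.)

V₁ = nRT₁/P₁ = 2.40×8.314×515/350 = 29.4 L.
Isochoric: V stays 29.4 L; P/T = const ⇒ T₂ = 322 K, P₂ = 219 kPa.
W = 0 (no volume change).
ΔU = nCvΔT = 2.40×25.2×(322−515) = -11700 J.
Q = ΔU = -11700 J.

-11700 J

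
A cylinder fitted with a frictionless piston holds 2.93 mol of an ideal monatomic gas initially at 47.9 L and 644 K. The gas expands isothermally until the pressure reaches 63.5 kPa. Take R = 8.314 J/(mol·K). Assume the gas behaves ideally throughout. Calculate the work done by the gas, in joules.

P₁ = nRT₁/V₁ = 2.93×8.314×644/47.9 = 328 kPa.
Isothermal: T stays 644 K; PV = const ⇒ V₂ = 247 L, P₂ = 63.5 kPa.
W = nRT ln(V₂/V₁) = 2.93×8.314×644×ln(5.16) = 25700 J.

25700 J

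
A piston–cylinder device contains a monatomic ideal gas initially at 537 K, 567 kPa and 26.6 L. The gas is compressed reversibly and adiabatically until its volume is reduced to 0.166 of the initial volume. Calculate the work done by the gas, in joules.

n = P₁V₁/(RT₁) = 567×26.6/(8.314×537) = 3.38 mol.
Adiabatic: TV^(γ−1) = const ⇒ T₂ = 537×(6.02)^0.667 = 1780 K; PV^γ = const ⇒ P₂ = 11300 kPa.
ΔU = nCvΔT = 3.38×12.5×(1780−537) = 52300 J.
Q = 0 for an adiabatic process, so W = −ΔU = -52300 J.

-52300 J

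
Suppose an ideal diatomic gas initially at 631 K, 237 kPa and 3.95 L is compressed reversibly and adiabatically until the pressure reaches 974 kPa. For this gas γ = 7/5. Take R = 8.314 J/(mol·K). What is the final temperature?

Adiabatic: T₂/T₁ = (P₂/P₁)^((γ−1)/γ) ⇒ T₂ = 631×(4.11)^0.286 = 945 K; V₂ = 1.44 L.

945 K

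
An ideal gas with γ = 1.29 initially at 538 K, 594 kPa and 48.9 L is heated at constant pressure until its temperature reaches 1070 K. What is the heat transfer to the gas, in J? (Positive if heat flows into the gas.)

128000 J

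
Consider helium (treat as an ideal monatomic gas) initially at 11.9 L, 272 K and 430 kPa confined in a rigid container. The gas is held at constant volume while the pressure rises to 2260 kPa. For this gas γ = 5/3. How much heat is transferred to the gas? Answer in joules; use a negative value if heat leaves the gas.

n = P₁V₁/(RT₁) = 430×11.9/(8.314×272) = 2.26 mol.
Isochoric: V stays 11.9 L; P/T = const ⇒ T₂ = 1430 K, P₂ = 2260 kPa.
W = 0 (no volume change).
ΔU = nCvΔT = 2.26×12.5×(1430−272) = 32700 J.
Q = ΔU = 32700 J.

32700 J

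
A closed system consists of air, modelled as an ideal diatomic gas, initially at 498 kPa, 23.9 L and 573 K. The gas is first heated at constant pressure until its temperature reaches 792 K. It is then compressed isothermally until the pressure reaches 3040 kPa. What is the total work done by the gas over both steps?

-25200 J

n = P₁V₁/(RT₁) = 498×23.9/(8.314×573) = 2.50 mol.
Step 1 — Isobaric: P stays 498 kPa; V/T = const ⇒ T₂ = 792 K, V₂ = 33.0 L.
W = PΔV = 498×(33.0−23.9) kPa·L = 4550 J.
ΔU = nCvΔT = 2.50×20.8×(792−573) = 11400 J.
Q = ΔU + W = nCpΔT = 15900 J.
State after step 1: P = 498 kPa, V = 33.0 L, T = 792 K.
Step 2 — Isothermal: T stays 792 K; PV = const ⇒ V₂ = 5.41 L, P₂ = 3040 kPa.
ΔU = 0 (ideal gas, T constant).
W = nRT ln(V₂/V₁) = 2.50×8.314×792×ln(0.164) = -29800 J.
Q = ΔU + W = -29800 J.
Net over both steps: W = -25200 J, Q = -13800 J, ΔU = 11400 J.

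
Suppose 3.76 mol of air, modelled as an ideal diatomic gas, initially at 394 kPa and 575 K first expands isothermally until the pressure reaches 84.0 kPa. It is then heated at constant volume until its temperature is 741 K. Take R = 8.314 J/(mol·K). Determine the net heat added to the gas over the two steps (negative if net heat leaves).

V₁ = nRT₁/P₁ = 3.76×8.314×575/394 = 45.6 L.
Step 1 — Isothermal: T stays 575 K; PV = const ⇒ V₂ = 214 L, P₂ = 84.0 kPa.
ΔU = 0 (ideal gas, T constant).
W = nRT ln(V₂/V₁) = 3.76×8.314×575×ln(4.69) = 27800 J.
Q = ΔU + W = 27800 J.
State after step 1: P = 84.0 kPa, V = 214 L, T = 575 K.
Step 2 — Isochoric: V stays 214 L; P/T = const ⇒ T₂ = 741 K, P₂ = 108 kPa.
W = 0 (no volume change).
ΔU = nCvΔT = 3.76×20.8×(741−575) = 13000 J.
Q = ΔU = 13000 J.
Net over both steps: W = 27800 J, Q = 40800 J, ΔU = 13000 J.

40800 J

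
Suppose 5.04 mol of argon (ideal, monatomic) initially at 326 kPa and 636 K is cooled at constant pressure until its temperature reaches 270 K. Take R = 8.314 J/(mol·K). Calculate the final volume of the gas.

34.7 L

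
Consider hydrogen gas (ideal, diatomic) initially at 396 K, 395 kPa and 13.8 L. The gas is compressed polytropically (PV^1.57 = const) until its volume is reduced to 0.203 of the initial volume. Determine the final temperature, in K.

983 K

Polytropic n=1.57: T₂ = T₁(V₁/V₂)^(n−1) = 396×(4.93)^0.57 = 983 K; P₂ = P₁(V₁/V₂)^n = 4830 kPa.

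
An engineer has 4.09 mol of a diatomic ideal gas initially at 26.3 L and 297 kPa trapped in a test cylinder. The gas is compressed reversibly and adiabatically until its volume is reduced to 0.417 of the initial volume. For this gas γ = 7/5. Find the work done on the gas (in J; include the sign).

T₁ = P₁V₁/(nR) = 297×26.3/(4.09×8.314) = 230 K.
Adiabatic: TV^(γ−1) = const ⇒ T₂ = 230×(2.40)^0.400 = 326 K; PV^γ = const ⇒ P₂ = 1010 kPa.
ΔU = nCvΔT = 4.09×20.8×(326−230) = 8180 J.
Q = 0 for an adiabatic process, so W = −ΔU = -8180 J.
Work done on the gas = −W_by = 8180 J.

8180 J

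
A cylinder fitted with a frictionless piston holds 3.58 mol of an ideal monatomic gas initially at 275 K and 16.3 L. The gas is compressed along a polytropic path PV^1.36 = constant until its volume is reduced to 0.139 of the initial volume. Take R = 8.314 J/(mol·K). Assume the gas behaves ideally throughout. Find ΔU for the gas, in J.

P₁ = nRT₁/V₁ = 3.58×8.314×275/16.3 = 502 kPa.
Polytropic n=1.36: T₂ = T₁(V₁/V₂)^(n−1) = 275×(7.19)^0.36 = 560 K; P₂ = P₁(V₁/V₂)^n = 7350 kPa.
For an ideal gas ΔU = nCvΔT with Cv = (3/2)R = 12.5 J/(mol·K).
ΔU = 3.58×12.5×(560−275) = 12700 J.

12700 J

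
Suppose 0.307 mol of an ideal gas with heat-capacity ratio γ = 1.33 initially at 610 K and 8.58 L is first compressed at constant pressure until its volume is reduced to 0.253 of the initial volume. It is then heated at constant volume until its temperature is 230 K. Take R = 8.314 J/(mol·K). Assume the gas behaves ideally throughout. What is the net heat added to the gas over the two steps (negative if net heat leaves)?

P₁ = nRT₁/V₁ = 0.307×8.314×610/8.58 = 181 kPa.
Step 1 — Isobaric: P stays 181 kPa; V/T = const ⇒ T₂ = 154 K, V₂ = 2.17 L.
W = PΔV = 181×(2.17−8.58) kPa·L = -1160 J.
ΔU = nCvΔT = 0.307×25.2×(154−610) = -3520 J.
Q = ΔU + W = nCpΔT = -4690 J.
State after step 1: P = 181 kPa, V = 2.17 L, T = 154 K.
Step 2 — Isochoric: V stays 2.17 L; P/T = const ⇒ T₂ = 230 K, P₂ = 270 kPa.
W = 0 (no volume change).
ΔU = nCvΔT = 0.307×25.2×(230−154) = 585 J.
Q = ΔU = 585 J.
Net over both steps: W = -1160 J, Q = -4100 J, ΔU = -2940 J.

-4100 J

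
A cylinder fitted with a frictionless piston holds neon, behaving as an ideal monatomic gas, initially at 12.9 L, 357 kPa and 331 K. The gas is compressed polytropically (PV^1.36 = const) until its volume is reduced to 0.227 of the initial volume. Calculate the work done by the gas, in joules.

-9020 J

n = P₁V₁/(RT₁) = 357×12.9/(8.314×331) = 1.67 mol.
Polytropic n=1.36: T₂ = T₁(V₁/V₂)^(n−1) = 331×(4.41)^0.36 = 564 K; P₂ = P₁(V₁/V₂)^n = 2680 kPa.
W = (P₁V₁−P₂V₂)/(n−1) = (357×12.9−2680×2.93)/0.36 = -9020 J.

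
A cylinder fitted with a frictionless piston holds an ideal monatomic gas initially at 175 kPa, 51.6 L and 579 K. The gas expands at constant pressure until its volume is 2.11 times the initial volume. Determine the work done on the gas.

-10000 J

n = P₁V₁/(RT₁) = 175×51.6/(8.314×579) = 1.88 mol.
Isobaric: P stays 175 kPa; V/T = const ⇒ T₂ = 1220 K, V₂ = 109 L.
W = PΔV = 175×(109−51.6) kPa·L = 10000 J.
Work done on the gas = −W_by = -10000 J.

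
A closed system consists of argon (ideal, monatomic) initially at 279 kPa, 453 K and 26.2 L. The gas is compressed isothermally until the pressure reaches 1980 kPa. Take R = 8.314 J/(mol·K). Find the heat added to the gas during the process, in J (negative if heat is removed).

n = P₁V₁/(RT₁) = 279×26.2/(8.314×453) = 1.94 mol.
Isothermal: T stays 453 K; PV = const ⇒ V₂ = 3.69 L, P₂ = 1980 kPa.
ΔU = 0 (ideal gas, T constant).
W = nRT ln(V₂/V₁) = 1.94×8.314×453×ln(0.141) = -14300 J.
Q = ΔU + W = -14300 J.

-14300 J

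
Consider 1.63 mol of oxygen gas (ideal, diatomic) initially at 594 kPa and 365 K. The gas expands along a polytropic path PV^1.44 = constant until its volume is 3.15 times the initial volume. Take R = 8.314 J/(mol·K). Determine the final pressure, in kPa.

114 kPa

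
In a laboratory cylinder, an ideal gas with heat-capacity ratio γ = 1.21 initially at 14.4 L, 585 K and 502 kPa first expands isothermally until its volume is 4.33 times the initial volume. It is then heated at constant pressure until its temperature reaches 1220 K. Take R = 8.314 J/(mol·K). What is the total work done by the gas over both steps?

18400 J

n = P₁V₁/(RT₁) = 502×14.4/(8.314×585) = 1.49 mol.
Step 1 — Isothermal: T stays 585 K; PV = const ⇒ V₂ = 62.4 L, P₂ = 116 kPa.
ΔU = 0 (ideal gas, T constant).
W = nRT ln(V₂/V₁) = 1.49×8.314×585×ln(4.33) = 10600 J.
Q = ΔU + W = 10600 J.
State after step 1: P = 116 kPa, V = 62.4 L, T = 585 K.
Step 2 — Isobaric: P stays 116 kPa; V/T = const ⇒ T₂ = 1220 K, V₂ = 130 L.
W = PΔV = 116×(130−62.4) kPa·L = 7850 J.
ΔU = nCvΔT = 1.49×39.6×(1220−585) = 37400 J.
Q = ΔU + W = nCpΔT = 45200 J.
Net over both steps: W = 18400 J, Q = 55800 J, ΔU = 37400 J.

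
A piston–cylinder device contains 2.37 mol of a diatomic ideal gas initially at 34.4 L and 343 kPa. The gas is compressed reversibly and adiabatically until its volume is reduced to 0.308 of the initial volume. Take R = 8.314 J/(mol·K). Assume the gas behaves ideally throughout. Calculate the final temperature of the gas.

959 K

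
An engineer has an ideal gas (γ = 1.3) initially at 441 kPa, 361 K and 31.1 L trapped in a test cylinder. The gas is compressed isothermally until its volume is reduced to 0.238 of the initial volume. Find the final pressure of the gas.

1850 kPa

Isothermal: T stays 361 K; PV = const ⇒ V₂ = 7.40 L, P₂ = 1850 kPa.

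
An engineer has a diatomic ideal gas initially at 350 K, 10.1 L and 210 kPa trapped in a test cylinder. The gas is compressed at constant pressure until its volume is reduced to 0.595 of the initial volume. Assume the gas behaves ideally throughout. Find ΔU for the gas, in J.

-2150 J

n = P₁V₁/(RT₁) = 210×10.1/(8.314×350) = 0.729 mol.
Isobaric: P stays 210 kPa; V/T = const ⇒ T₂ = 208 K, V₂ = 6.01 L.
For an ideal gas ΔU = nCvΔT with Cv = (5/2)R = 20.8 J/(mol·K).
ΔU = 0.729×20.8×(208−350) = -2150 J.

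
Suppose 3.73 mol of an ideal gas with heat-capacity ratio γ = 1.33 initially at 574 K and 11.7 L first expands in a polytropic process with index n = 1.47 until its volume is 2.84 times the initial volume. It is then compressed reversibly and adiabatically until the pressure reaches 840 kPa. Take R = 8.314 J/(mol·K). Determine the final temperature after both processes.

444 K

P₁ = nRT₁/V₁ = 3.73×8.314×574/11.7 = 1520 kPa.
Step 1 — Polytropic n=1.47: T₂ = T₁(V₁/V₂)^(n−1) = 574×(0.352)^0.47 = 351 K; P₂ = P₁(V₁/V₂)^n = 328 kPa.
W = (P₁V₁−P₂V₂)/(n−1) = (1520×11.7−328×33.2)/0.47 = 14700 J.
ΔU = nCvΔT = 3.73×25.2×(351−574) = -20900 J.
Q = ΔU + W = -6230 J.
State after step 1: P = 328 kPa, V = 33.2 L, T = 351 K.
Step 2 — Adiabatic: T₂/T₁ = (P₂/P₁)^((γ−1)/γ) ⇒ T₂ = 351×(2.56)^0.248 = 444 K; V₂ = 16.4 L.
ΔU = nCvΔT = 3.73×25.2×(444−351) = 8680 J.
Q = 0 for an adiabatic process, so W = −ΔU = -8680 J.
Net over both steps: W = 6010 J, Q = -6230 J, ΔU = -12200 J.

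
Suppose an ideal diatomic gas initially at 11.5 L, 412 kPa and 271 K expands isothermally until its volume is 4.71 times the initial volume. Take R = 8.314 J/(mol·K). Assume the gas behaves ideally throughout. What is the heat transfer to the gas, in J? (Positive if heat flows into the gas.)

n = P₁V₁/(RT₁) = 412×11.5/(8.314×271) = 2.10 mol.
Isothermal: T stays 271 K; PV = const ⇒ V₂ = 54.2 L, P₂ = 87.5 kPa.
ΔU = 0 (ideal gas, T constant).
W = nRT ln(V₂/V₁) = 2.10×8.314×271×ln(4.71) = 7340 J.
Q = ΔU + W = 7340 J.

7340 J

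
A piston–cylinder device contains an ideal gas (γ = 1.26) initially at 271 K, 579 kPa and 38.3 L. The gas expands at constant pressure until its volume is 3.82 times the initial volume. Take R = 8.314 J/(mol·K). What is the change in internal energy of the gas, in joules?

n = P₁V₁/(RT₁) = 579×38.3/(8.314×271) = 9.84 mol.
Isobaric: P stays 579 kPa; V/T = const ⇒ T₂ = 1040 K, V₂ = 146 L.
For an ideal gas ΔU = nCvΔT with Cv = R/(γ−1) = 32.0 J/(mol·K).
ΔU = 9.84×32.0×(1040−271) = 241000 J.

241000 J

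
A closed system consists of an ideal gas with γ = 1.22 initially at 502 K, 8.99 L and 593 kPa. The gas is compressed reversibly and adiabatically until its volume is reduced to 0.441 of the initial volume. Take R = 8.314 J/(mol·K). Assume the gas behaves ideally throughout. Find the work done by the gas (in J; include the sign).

n = P₁V₁/(RT₁) = 593×8.99/(8.314×502) = 1.28 mol.
Adiabatic: TV^(γ−1) = const ⇒ T₂ = 502×(2.27)^0.220 = 601 K; PV^γ = const ⇒ P₂ = 1610 kPa.
ΔU = nCvΔT = 1.28×37.8×(601−502) = 4780 J.
Q = 0 for an adiabatic process, so W = −ΔU = -4780 J.

-4780 J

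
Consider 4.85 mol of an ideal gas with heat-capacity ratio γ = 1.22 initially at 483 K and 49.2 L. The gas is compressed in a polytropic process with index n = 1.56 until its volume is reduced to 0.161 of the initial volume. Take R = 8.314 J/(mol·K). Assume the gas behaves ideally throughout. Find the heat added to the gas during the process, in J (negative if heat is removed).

95700 J

P₁ = nRT₁/V₁ = 4.85×8.314×483/49.2 = 396 kPa.
Polytropic n=1.56: T₂ = T₁(V₁/V₂)^(n−1) = 483×(6.21)^0.56 = 1340 K; P₂ = P₁(V₁/V₂)^n = 6840 kPa.
W = (P₁V₁−P₂V₂)/(n−1) = (396×49.2−6840×7.92)/0.56 = -61900 J.
ΔU = nCvΔT = 4.85×37.8×(1340−483) = 158000 J.
Q = ΔU + W = 95700 J.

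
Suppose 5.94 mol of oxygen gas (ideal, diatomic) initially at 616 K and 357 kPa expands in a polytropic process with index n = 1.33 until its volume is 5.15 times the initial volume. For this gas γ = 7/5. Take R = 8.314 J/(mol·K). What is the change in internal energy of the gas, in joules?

V₁ = nRT₁/P₁ = 5.94×8.314×616/357 = 85.2 L.
Polytropic n=1.33: T₂ = T₁(V₁/V₂)^(n−1) = 616×(0.194)^0.33 = 359 K; P₂ = P₁(V₁/V₂)^n = 40.4 kPa.
For an ideal gas ΔU = nCvΔT with Cv = (5/2)R = 20.8 J/(mol·K).
ΔU = 5.94×20.8×(359−616) = -31800 J.

-31800 J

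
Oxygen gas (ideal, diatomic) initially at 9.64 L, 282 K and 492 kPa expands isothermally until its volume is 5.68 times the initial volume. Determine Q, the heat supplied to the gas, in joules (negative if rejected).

8240 J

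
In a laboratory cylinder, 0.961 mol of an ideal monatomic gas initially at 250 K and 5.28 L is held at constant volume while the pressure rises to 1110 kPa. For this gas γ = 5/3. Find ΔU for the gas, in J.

5800 J

P₁ = nRT₁/V₁ = 0.961×8.314×250/5.28 = 378 kPa.
Isochoric: V stays 5.28 L; P/T = const ⇒ T₂ = 734 K, P₂ = 1110 kPa.
For an ideal gas ΔU = nCvΔT with Cv = (3/2)R = 12.5 J/(mol·K).
ΔU = 0.961×12.5×(734−250) = 5800 J.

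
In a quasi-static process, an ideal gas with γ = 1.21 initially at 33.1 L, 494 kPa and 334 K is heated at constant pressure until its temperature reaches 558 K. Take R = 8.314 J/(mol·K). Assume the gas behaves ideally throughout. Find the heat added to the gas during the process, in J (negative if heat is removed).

63200 J

n = P₁V₁/(RT₁) = 494×33.1/(8.314×334) = 5.89 mol.
Isobaric: P stays 494 kPa; V/T = const ⇒ T₂ = 558 K, V₂ = 55.3 L.
W = PΔV = 494×(55.3−33.1) kPa·L = 11000 J.
ΔU = nCvΔT = 5.89×39.6×(558−334) = 52200 J.
Q = ΔU + W = nCpΔT = 63200 J.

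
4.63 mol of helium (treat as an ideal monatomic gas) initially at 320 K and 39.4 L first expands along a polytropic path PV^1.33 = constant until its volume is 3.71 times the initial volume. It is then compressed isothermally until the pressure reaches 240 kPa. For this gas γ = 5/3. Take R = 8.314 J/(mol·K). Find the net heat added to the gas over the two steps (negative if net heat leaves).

P₁ = nRT₁/V₁ = 4.63×8.314×320/39.4 = 313 kPa.
Step 1 — Polytropic n=1.33: T₂ = T₁(V₁/V₂)^(n−1) = 320×(0.270)^0.33 = 208 K; P₂ = P₁(V₁/V₂)^n = 54.7 kPa.
W = (P₁V₁−P₂V₂)/(n−1) = (313×39.4−54.7×146)/0.33 = 13100 J.
ΔU = nCvΔT = 4.63×12.5×(208−320) = -6490 J.
Q = ΔU + W = 6620 J.
State after step 1: P = 54.7 kPa, V = 146 L, T = 208 K.
Step 2 — Isothermal: T stays 208 K; PV = const ⇒ V₂ = 33.3 L, P₂ = 240 kPa.
ΔU = 0 (ideal gas, T constant).
W = nRT ln(V₂/V₁) = 4.63×8.314×208×ln(0.228) = -11800 J.
Q = ΔU + W = -11800 J.
Net over both steps: W = 1290 J, Q = -5200 J, ΔU = -6490 J.

-5200 J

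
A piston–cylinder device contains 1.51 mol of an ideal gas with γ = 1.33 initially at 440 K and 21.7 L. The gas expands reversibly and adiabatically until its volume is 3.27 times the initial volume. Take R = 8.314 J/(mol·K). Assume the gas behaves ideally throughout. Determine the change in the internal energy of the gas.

-5420 J

P₁ = nRT₁/V₁ = 1.51×8.314×440/21.7 = 255 kPa.
Adiabatic: TV^(γ−1) = const ⇒ T₂ = 440×(0.306)^0.330 = 298 K; PV^γ = const ⇒ P₂ = 52.7 kPa.
For an ideal gas ΔU = nCvΔT with Cv = R/(γ−1) = 25.2 J/(mol·K).
ΔU = 1.51×25.2×(298−440) = -5420 J.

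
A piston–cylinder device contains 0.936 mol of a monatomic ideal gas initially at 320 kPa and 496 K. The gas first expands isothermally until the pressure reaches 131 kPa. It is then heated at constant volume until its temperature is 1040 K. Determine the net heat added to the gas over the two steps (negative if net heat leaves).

V₁ = nRT₁/P₁ = 0.936×8.314×496/320 = 12.1 L.
Step 1 — Isothermal: T stays 496 K; PV = const ⇒ V₂ = 29.5 L, P₂ = 131 kPa.
ΔU = 0 (ideal gas, T constant).
W = nRT ln(V₂/V₁) = 0.936×8.314×496×ln(2.44) = 3450 J.
Q = ΔU + W = 3450 J.
State after step 1: P = 131 kPa, V = 29.5 L, T = 496 K.
Step 2 — Isochoric: V stays 29.5 L; P/T = const ⇒ T₂ = 1040 K, P₂ = 275 kPa.
W = 0 (no volume change).
ΔU = nCvΔT = 0.936×12.5×(1040−496) = 6350 J.
Q = ΔU = 6350 J.
Net over both steps: W = 3450 J, Q = 9800 J, ΔU = 6350 J.

9800 J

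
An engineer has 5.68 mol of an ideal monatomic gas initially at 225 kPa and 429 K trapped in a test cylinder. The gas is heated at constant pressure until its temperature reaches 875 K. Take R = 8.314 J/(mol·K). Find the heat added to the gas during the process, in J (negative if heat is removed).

52700 J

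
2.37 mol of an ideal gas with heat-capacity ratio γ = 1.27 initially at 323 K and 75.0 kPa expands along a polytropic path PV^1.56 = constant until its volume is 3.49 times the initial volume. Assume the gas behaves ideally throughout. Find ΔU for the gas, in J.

-11900 J

V₁ = nRT₁/P₁ = 2.37×8.314×323/75.0 = 84.9 L.
Polytropic n=1.56: T₂ = T₁(V₁/V₂)^(n−1) = 323×(0.287)^0.56 = 160 K; P₂ = P₁(V₁/V₂)^n = 10.7 kPa.
For an ideal gas ΔU = nCvΔT with Cv = R/(γ−1) = 30.8 J/(mol·K).
ΔU = 2.37×30.8×(160−323) = -11900 J.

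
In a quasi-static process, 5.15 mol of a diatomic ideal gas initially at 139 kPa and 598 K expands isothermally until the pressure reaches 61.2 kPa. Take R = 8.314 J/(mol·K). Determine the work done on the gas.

-21000 J

V₁ = nRT₁/P₁ = 5.15×8.314×598/139 = 184 L.
Isothermal: T stays 598 K; PV = const ⇒ V₂ = 418 L, P₂ = 61.2 kPa.
W = nRT ln(V₂/V₁) = 5.15×8.314×598×ln(2.27) = 21000 J.
Work done on the gas = −W_by = -21000 J.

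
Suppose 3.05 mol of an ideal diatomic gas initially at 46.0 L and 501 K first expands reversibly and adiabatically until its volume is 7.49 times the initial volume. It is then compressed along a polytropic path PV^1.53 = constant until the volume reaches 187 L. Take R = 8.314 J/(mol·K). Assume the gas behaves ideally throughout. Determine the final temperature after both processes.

310 K

P₁ = nRT₁/V₁ = 3.05×8.314×501/46.0 = 276 kPa.
Step 1 — Adiabatic: TV^(γ−1) = const ⇒ T₂ = 501×(0.134)^0.400 = 224 K; PV^γ = const ⇒ P₂ = 16.5 kPa.
ΔU = nCvΔT = 3.05×20.8×(224−501) = -17600 J.
Q = 0 for an adiabatic process, so W = −ΔU = 17600 J.
State after step 1: P = 16.5 kPa, V = 345 L, T = 224 K.
Step 2 — Polytropic n=1.53: T₂ = T₁(V₁/V₂)^(n−1) = 224×(1.84)^0.53 = 310 K; P₂ = P₁(V₁/V₂)^n = 42.0 kPa.
W = (P₁V₁−P₂V₂)/(n−1) = (16.5×345−42.0×187)/0.53 = -4100 J.
ΔU = nCvΔT = 3.05×20.8×(310−224) = 5430 J.
Q = ΔU + W = 1330 J.
Net over both steps: W = 13500 J, Q = 1330 J, ΔU = -12100 J.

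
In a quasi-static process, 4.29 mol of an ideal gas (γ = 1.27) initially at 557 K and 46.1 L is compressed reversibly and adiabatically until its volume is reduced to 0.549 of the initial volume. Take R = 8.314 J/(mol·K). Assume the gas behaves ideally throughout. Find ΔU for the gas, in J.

12900 J

P₁ = nRT₁/V₁ = 4.29×8.314×557/46.1 = 431 kPa.
Adiabatic: TV^(γ−1) = const ⇒ T₂ = 557×(1.82)^0.270 = 655 K; PV^γ = const ⇒ P₂ = 923 kPa.
For an ideal gas ΔU = nCvΔT with Cv = R/(γ−1) = 30.8 J/(mol·K).
ΔU = 4.29×30.8×(655−557) = 12900 J.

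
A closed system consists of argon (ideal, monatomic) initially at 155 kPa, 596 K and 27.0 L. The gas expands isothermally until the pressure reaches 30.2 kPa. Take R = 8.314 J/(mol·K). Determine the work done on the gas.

-6840 J

n = P₁V₁/(RT₁) = 155×27.0/(8.314×596) = 0.845 mol.
Isothermal: T stays 596 K; PV = const ⇒ V₂ = 139 L, P₂ = 30.2 kPa.
W = nRT ln(V₂/V₁) = 0.845×8.314×596×ln(5.13) = 6840 J.
Work done on the gas = −W_by = -6840 J.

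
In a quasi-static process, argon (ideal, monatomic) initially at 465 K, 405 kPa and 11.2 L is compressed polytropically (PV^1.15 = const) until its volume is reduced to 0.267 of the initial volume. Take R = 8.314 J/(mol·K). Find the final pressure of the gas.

Polytropic n=1.15: T₂ = T₁(V₁/V₂)^(n−1) = 465×(3.75)^0.15 = 567 K; P₂ = P₁(V₁/V₂)^n = 1850 kPa.

1850 kPa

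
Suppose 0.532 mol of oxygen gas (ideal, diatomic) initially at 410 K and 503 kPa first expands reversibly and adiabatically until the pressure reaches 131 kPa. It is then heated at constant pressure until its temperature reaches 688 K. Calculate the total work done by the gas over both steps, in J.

V₁ = nRT₁/P₁ = 0.532×8.314×410/503 = 3.61 L.
Step 1 — Adiabatic: T₂/T₁ = (P₂/P₁)^((γ−1)/γ) ⇒ T₂ = 410×(0.260)^0.286 = 279 K; V₂ = 9.43 L.
ΔU = nCvΔT = 0.532×20.8×(279−410) = -1450 J.
Q = 0 for an adiabatic process, so W = −ΔU = 1450 J.
State after step 1: P = 131 kPa, V = 9.43 L, T = 279 K.
Step 2 — Isobaric: P stays 131 kPa; V/T = const ⇒ T₂ = 688 K, V₂ = 23.2 L.
W = PΔV = 131×(23.2−9.43) kPa·L = 1810 J.
ΔU = nCvΔT = 0.532×20.8×(688−279) = 4520 J.
Q = ΔU + W = nCpΔT = 6330 J.
Net over both steps: W = 3260 J, Q = 6330 J, ΔU = 3070 J.

3260 J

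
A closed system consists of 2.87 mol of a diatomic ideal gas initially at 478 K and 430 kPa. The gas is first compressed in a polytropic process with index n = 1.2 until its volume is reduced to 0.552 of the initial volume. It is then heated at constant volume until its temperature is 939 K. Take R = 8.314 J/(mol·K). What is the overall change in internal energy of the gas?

V₁ = nRT₁/P₁ = 2.87×8.314×478/430 = 26.5 L.
Step 1 — Polytropic n=1.2: T₂ = T₁(V₁/V₂)^(n−1) = 478×(1.81)^0.20 = 538 K; P₂ = P₁(V₁/V₂)^n = 877 kPa.
W = (P₁V₁−P₂V₂)/(n−1) = (430×26.5−877×14.6)/0.20 = -7200 J.
ΔU = nCvΔT = 2.87×20.8×(538−478) = 3600 J.
Q = ΔU + W = -3600 J.
State after step 1: P = 877 kPa, V = 14.6 L, T = 538 K.
Step 2 — Isochoric: V stays 14.6 L; P/T = const ⇒ T₂ = 939 K, P₂ = 1530 kPa.
W = 0 (no volume change).
ΔU = nCvΔT = 2.87×20.8×(939−538) = 23900 J.
Q = ΔU = 23900 J.
Net over both steps: W = -7200 J, Q = 20300 J, ΔU = 27500 J.

27500 J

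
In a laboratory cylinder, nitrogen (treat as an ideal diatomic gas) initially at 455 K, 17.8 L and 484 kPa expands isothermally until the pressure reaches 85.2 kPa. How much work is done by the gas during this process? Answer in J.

15000 J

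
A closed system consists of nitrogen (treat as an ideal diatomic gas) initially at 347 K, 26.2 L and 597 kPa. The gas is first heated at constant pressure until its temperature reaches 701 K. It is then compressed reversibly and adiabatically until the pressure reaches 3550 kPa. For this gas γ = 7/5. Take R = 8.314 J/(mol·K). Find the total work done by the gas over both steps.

n = P₁V₁/(RT₁) = 597×26.2/(8.314×347) = 5.42 mol.
Step 1 — Isobaric: P stays 597 kPa; V/T = const ⇒ T₂ = 701 K, V₂ = 52.9 L.
W = PΔV = 597×(52.9−26.2) kPa·L = 16000 J.
ΔU = nCvΔT = 5.42×20.8×(701−347) = 39900 J.
Q = ΔU + W = nCpΔT = 55800 J.
State after step 1: P = 597 kPa, V = 52.9 L, T = 701 K.
Step 2 — Adiabatic: T₂/T₁ = (P₂/P₁)^((γ−1)/γ) ⇒ T₂ = 701×(5.95)^0.286 = 1170 K; V₂ = 14.8 L.
ΔU = nCvΔT = 5.42×20.8×(1170−701) = 52500 J.
Q = 0 for an adiabatic process, so W = −ΔU = -52500 J.
Net over both steps: W = -36500 J, Q = 55800 J, ΔU = 92400 J.

-36500 J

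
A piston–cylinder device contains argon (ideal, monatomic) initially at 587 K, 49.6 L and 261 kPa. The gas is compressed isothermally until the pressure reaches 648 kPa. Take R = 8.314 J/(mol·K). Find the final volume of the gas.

Isothermal: T stays 587 K; PV = const ⇒ V₂ = 20.0 L, P₂ = 648 kPa.

20.0 L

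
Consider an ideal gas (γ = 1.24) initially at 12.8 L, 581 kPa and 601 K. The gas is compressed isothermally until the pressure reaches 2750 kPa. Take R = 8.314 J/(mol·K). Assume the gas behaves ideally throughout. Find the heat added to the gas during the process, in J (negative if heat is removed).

n = P₁V₁/(RT₁) = 581×12.8/(8.314×601) = 1.49 mol.
Isothermal: T stays 601 K; PV = const ⇒ V₂ = 2.70 L, P₂ = 2750 kPa.
ΔU = 0 (ideal gas, T constant).
W = nRT ln(V₂/V₁) = 1.49×8.314×601×ln(0.211) = -11600 J.
Q = ΔU + W = -11600 J.

-11600 J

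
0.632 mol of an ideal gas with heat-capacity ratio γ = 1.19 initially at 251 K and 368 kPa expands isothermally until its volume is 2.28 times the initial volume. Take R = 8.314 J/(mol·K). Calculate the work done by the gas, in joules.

1090 J

V₁ = nRT₁/P₁ = 0.632×8.314×251/368 = 3.58 L.
Isothermal: T stays 251 K; PV = const ⇒ V₂ = 8.17 L, P₂ = 161 kPa.
W = nRT ln(V₂/V₁) = 0.632×8.314×251×ln(2.28) = 1090 J.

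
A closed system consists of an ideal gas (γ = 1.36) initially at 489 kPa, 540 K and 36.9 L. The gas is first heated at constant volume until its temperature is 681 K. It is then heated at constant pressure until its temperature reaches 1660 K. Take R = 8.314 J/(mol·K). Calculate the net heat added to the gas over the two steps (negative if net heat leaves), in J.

137000 J

n = P₁V₁/(RT₁) = 489×36.9/(8.314×540) = 4.02 mol.
Step 1 — Isochoric: V stays 36.9 L; P/T = const ⇒ T₂ = 681 K, P₂ = 617 kPa.
W = 0 (no volume change).
ΔU = nCvΔT = 4.02×23.1×(681−540) = 13100 J.
Q = ΔU = 13100 J.
State after step 1: P = 617 kPa, V = 36.9 L, T = 681 K.
Step 2 — Isobaric: P stays 617 kPa; V/T = const ⇒ T₂ = 1660 K, V₂ = 89.9 L.
W = PΔV = 617×(89.9−36.9) kPa·L = 32700 J.
ΔU = nCvΔT = 4.02×23.1×(1660−681) = 90900 J.
Q = ΔU + W = nCpΔT = 124000 J.
Net over both steps: W = 32700 J, Q = 137000 J, ΔU = 104000 J.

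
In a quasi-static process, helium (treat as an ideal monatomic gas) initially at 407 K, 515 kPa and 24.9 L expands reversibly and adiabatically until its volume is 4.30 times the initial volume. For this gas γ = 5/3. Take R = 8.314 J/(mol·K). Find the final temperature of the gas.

154 K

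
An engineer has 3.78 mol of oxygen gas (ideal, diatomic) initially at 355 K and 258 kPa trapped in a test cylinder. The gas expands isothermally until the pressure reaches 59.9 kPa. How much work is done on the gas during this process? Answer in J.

V₁ = nRT₁/P₁ = 3.78×8.314×355/258 = 43.2 L.
Isothermal: T stays 355 K; PV = const ⇒ V₂ = 186 L, P₂ = 59.9 kPa.
W = nRT ln(V₂/V₁) = 3.78×8.314×355×ln(4.31) = 16300 J.
Work done on the gas = −W_by = -16300 J.

-16300 J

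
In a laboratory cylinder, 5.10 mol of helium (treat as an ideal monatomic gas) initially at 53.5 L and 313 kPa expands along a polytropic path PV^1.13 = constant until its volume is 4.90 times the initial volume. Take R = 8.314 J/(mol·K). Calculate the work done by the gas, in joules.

T₁ = P₁V₁/(nR) = 313×53.5/(5.10×8.314) = 395 K.
Polytropic n=1.13: T₂ = T₁(V₁/V₂)^(n−1) = 395×(0.204)^0.13 = 321 K; P₂ = P₁(V₁/V₂)^n = 52.0 kPa.
W = (P₁V₁−P₂V₂)/(n−1) = (313×53.5−52.0×262)/0.13 = 24000 J.

24000 J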